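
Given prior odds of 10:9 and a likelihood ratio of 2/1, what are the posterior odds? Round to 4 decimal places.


Posterior odds = prior odds * LR
Prior odds = 10/9 = 1.1111
LR = 2/1 = 2.0
Posterior odds = 1.1111 * 2.0 = 2.2222

2.2222


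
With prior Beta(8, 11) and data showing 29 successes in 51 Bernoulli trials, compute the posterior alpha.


Conjugate update: alpha_posterior = alpha_prior + k
= 8 + 29 = 37

37


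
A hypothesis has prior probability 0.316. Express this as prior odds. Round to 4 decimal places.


Odds = P(H) / P(not H) = 0.316 / 0.684
= 0.462

0.462


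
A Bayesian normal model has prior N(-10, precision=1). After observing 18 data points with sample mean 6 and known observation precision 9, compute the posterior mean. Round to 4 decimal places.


Posterior mean = (prior_precision * prior_mean + n * data_precision * data_mean) / (prior_precision + n * data_precision)
Numerator = 1*-10 + 18*9*6 = 962
Denominator = 1 + 18*9 = 163
Posterior mean = 5.9018

5.9018


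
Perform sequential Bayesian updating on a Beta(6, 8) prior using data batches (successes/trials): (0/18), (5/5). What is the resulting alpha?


Accumulate successes: 5
Posterior alpha = prior alpha + sum of successes
= 6 + 5 = 11

11


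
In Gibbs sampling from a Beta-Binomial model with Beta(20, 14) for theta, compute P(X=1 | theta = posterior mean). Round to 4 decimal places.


Posterior mean = alpha/(alpha+beta) = 20/34 = 0.5882
P(X=1|theta=mean) = theta = 0.5882

0.5882


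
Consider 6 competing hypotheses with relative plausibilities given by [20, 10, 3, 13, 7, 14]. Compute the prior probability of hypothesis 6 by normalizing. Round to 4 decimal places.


Sum of weights = 20 + 10 + 3 + 13 + 7 + 14 = 67
Normalized prior for H6 = 14 / 67
= 0.209

0.209


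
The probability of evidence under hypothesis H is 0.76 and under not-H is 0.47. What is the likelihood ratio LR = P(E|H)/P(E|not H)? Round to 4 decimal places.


LR = 0.76 / 0.47
= 1.617

1.617


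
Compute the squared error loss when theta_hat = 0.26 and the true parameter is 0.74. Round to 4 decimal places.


L = (theta_hat - theta_true)^2
= (0.26 - 0.74)^2
= -0.48^2 = 0.2304

0.2304


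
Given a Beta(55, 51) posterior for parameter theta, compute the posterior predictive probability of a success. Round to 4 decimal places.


For a Beta-Bernoulli model, the predictive probability is the mean:
P(success) = 55/(55+51) = 55/106 = 0.5189

0.5189


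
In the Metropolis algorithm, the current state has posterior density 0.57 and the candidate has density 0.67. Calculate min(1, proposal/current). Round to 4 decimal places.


Ratio = 0.67/0.57 = 1.1754
Acceptance probability = min(1, 1.1754)
= 1.0

1.0


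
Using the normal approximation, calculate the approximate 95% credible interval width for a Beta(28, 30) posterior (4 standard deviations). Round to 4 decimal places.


Var(Beta) = 28*30/(58^2 * 59) = 0.0042
SD = 0.0651
Width ~ 4*SD = 0.2602

0.2602


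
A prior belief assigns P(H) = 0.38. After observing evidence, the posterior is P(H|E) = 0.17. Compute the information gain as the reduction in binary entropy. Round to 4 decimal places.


H(prior) = -0.38*log2(0.38) - 0.62*log2(0.62)
= 0.958
H(post) = -0.17*log2(0.17) - 0.83*log2(0.83)
= 0.6577
IG = 0.958 - 0.6577 = 0.3003

0.3003


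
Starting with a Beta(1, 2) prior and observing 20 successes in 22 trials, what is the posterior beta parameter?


Posterior beta = prior beta + failures
Failures = 22 - 20 = 2
beta_post = 2 + 2 = 4

4


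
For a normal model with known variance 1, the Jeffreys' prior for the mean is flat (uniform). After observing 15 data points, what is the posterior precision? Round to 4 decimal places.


Jeffreys' prior for normal mean (known variance) is flat.
Prior precision = 0.
Posterior precision = prior_prec + n/sigma^2 = 0 + 15/1
= 15.0

15.0


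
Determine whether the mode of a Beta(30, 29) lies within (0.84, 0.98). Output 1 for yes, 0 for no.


First find the mode: (a-1)/(a+b-2) = 0.5088
Is 0.5088 in (0.84, 0.98)? 0

0


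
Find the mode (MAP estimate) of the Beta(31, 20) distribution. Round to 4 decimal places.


For Beta(a,b) with a,b > 1:
Mode = (a-1)/(a+b-2) = (31-1)/(51-2)
= 30/49 = 0.6122

0.6122


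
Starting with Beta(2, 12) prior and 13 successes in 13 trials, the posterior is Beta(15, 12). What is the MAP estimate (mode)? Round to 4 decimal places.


The mode of Beta(a, b) when a > 1 and b > 1 is (a-1)/(a+b-2)
= (15 - 1) / (15 + 12 - 2)
= 14 / 25
= 0.56

0.56


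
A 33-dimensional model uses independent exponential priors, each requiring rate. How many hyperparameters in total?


Per parameter: 1 (rate).
Total = 33 * 1 = 33

33


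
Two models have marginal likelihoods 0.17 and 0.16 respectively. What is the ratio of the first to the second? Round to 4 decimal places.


Evidence ratio = 0.17 / 0.16
= 1.0625

1.0625


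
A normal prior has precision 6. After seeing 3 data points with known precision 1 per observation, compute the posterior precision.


In the conjugate normal model, precisions add:
tau_posterior = tau_prior + n * tau_data
= 6 + 3*1 = 9

9


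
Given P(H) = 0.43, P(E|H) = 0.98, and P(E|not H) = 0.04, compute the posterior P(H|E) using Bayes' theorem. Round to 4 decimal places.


By Bayes' theorem: P(H|E) = P(E|H)*P(H) / P(E)
P(E) = P(E|H)*P(H) + P(E|not H)*P(not H)
P(E) = 0.98*0.43 + 0.04*0.57 = 0.4442
P(H|E) = 0.98*0.43 / 0.4442 = 0.9487

0.9487


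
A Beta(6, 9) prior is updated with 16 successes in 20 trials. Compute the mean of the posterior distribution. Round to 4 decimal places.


After update: Beta(22, 13)
Mean = 22 / (22 + 13) = 22 / 35
= 0.6286

0.6286


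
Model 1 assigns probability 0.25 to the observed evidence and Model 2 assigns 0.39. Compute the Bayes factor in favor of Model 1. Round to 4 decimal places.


BF = P(data|M1) / P(data|M2)
= 0.25 / 0.39 = 0.641

0.641


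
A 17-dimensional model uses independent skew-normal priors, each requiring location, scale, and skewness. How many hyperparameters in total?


Per parameter: 3 (location, scale, and skewness).
Total = 17 * 3 = 51

51


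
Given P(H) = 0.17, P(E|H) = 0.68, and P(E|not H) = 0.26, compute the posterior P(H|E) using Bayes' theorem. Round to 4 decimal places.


By Bayes' theorem: P(H|E) = P(E|H)*P(H) / P(E)
P(E) = P(E|H)*P(H) + P(E|not H)*P(not H)
P(E) = 0.68*0.17 + 0.26*0.83 = 0.3314
P(H|E) = 0.68*0.17 / 0.3314 = 0.3488

0.3488


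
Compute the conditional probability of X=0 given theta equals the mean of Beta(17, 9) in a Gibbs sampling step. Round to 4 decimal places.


Mean of Beta(17, 9) = 0.6538
P(X=0 | theta=0.6538) = 0.3462

0.3462


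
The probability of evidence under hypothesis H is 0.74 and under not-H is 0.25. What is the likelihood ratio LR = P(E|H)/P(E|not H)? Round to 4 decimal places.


LR = 0.74 / 0.25
= 2.96

2.96


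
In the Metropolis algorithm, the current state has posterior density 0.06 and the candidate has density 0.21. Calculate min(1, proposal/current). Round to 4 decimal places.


Ratio = 0.21/0.06 = 3.5
Acceptance probability = min(1, 3.5)
= 1.0

1.0


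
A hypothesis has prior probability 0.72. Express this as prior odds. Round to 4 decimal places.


Odds = P(H) / P(not H) = 0.72 / 0.28
= 2.5714

2.5714


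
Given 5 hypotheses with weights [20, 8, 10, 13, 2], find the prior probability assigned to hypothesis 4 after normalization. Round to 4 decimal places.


To normalize, divide each weight by the sum of all weights.
Sum = 53
Prior(H4) = 13/53 = 0.2453

0.2453


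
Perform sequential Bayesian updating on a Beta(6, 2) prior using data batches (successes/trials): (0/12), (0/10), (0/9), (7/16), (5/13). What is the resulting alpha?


Accumulate successes: 12
Posterior alpha = prior alpha + sum of successes
= 6 + 12 = 18

18


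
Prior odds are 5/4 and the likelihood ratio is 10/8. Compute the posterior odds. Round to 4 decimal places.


Posterior odds = prior odds * likelihood ratio
= (5/4) * (10/8)
= 50 / 32
= 1.5625

1.5625


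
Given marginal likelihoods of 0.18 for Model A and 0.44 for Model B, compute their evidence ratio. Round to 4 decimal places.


Ratio = ML(A) / ML(B) = 0.18/0.44
= 0.4091

0.4091


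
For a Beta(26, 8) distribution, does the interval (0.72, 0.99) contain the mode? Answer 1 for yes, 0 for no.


Mode of Beta(a,b) = (a-1)/(a+b-2)
= (26-1)/(26+8-2) = 0.7812
Check: 0.72 <= 0.7812 <= 0.99?
Result: 1

1


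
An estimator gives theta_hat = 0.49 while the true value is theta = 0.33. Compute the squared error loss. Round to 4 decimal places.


The squared error loss is (theta_hat - theta)^2
= (0.49 - 0.33)^2
= (0.16)^2 = 0.0256

0.0256


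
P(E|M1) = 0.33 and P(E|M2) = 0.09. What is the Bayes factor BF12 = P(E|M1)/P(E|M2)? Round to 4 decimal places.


Bayes factor BF12 = P(E|M1) / P(E|M2)
= 0.33 / 0.09
= 3.6667

3.6667


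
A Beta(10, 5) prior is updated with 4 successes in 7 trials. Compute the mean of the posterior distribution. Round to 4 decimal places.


After update: Beta(14, 8)
Mean = 14 / (14 + 8) = 14 / 22
= 0.6364

0.6364


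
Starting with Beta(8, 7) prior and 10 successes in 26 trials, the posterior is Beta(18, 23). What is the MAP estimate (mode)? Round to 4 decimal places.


The mode of Beta(a, b) when a > 1 and b > 1 is (a-1)/(a+b-2)
= (18 - 1) / (18 + 23 - 2)
= 17 / 39
= 0.4359

0.4359


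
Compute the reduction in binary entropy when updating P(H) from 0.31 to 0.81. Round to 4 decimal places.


H_before = -p*log2(p) - (1-p)*log2(1-p) for p=0.31: 0.8932
H_after for p=0.81: 0.7015
Reduction = 0.8932 - 0.7015 = 0.1917

0.1917


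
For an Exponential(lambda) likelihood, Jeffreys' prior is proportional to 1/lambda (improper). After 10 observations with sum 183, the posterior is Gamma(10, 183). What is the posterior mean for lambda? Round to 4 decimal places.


Posterior = Gamma(n, sum_x) = Gamma(10, 183)
Posterior mean = shape/rate = 10/183
= 0.0546

0.0546


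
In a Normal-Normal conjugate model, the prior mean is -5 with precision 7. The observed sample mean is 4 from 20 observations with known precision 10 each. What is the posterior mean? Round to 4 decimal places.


Posterior precision = tau0 + n*tau = 7 + 20*10 = 207
Posterior mean = (tau0*mu0 + n*tau*xbar) / posterior_precision
= (7*-5 + 20*10*4) / 207
= 765 / 207 = 3.6957

3.6957


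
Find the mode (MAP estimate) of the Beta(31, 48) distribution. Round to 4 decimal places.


For Beta(a,b) with a,b > 1:
Mode = (a-1)/(a+b-2) = (31-1)/(79-2)
= 30/77 = 0.3896

0.3896


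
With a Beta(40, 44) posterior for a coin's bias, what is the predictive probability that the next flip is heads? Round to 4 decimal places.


The predictive probability equals the posterior mean.
P(next = heads) = alpha / (alpha + beta)
= 40 / 84 = 0.4762

0.4762


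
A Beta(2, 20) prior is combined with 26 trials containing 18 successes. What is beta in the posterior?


In conjugate updating:
beta_posterior = beta_prior + (n - k)
= 20 + (26 - 18)
= 20 + 8 = 28

28


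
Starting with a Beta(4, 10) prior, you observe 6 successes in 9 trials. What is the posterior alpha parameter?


For a Beta-Binomial conjugate model:
Posterior alpha = prior alpha + number of successes
= 4 + 6 = 10

10


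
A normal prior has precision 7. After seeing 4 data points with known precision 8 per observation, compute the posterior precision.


In the conjugate normal model, precisions add:
tau_posterior = tau_prior + n * tau_data
= 7 + 4*8 = 39

39


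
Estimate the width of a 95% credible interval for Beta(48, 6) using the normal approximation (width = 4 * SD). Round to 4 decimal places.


For Beta(a,b): Var = ab/((a+b)^2(a+b+1))
Var = 0.0018, SD = 0.0424
Approximate 95% CI width = 4 * 0.0424 = 0.1695

0.1695


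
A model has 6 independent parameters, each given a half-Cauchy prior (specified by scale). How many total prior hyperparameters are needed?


Each half-Cauchy prior needs 1 hyperparameter (scale).
Total = 1 * 6 = 6

6


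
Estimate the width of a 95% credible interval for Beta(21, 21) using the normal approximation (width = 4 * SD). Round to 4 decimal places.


For Beta(a,b): Var = ab/((a+b)^2(a+b+1))
Var = 0.0058, SD = 0.0762
Approximate 95% CI width = 4 * 0.0762 = 0.305

0.305


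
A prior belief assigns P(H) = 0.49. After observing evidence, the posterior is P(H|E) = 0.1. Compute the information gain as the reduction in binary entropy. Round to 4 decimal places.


H(prior) = -0.49*log2(0.49) - 0.51*log2(0.51)
= 0.9997
H(post) = -0.1*log2(0.1) - 0.9*log2(0.9)
= 0.469
IG = 0.9997 - 0.469 = 0.5307

0.5307


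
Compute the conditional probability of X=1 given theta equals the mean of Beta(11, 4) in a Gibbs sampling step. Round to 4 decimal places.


Mean of Beta(11, 4) = 0.7333
P(X=1 | theta=0.7333) = 0.7333

0.7333


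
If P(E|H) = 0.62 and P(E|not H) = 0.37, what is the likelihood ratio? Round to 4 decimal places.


Likelihood ratio = P(E|H) / P(E|not H)
= 0.62 / 0.37
= 1.6757

1.6757


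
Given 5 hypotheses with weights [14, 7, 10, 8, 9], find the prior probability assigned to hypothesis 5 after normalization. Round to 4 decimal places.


To normalize, divide each weight by the sum of all weights.
Sum = 48
Prior(H5) = 9/48 = 0.1875

0.1875


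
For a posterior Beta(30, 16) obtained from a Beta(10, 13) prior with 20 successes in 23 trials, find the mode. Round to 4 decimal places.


Mode = (alpha - 1) / (alpha + beta - 2)
= 29 / 44
= 0.6591

0.6591


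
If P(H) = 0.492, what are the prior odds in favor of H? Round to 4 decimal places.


Prior odds = P(H) / (1 - P(H))
= 0.492 / 0.508
= 0.9685

0.9685


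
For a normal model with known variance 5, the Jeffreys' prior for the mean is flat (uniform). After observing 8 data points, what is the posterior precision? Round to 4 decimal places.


Jeffreys' prior for normal mean (known variance) is flat.
Prior precision = 0.
Posterior precision = prior_prec + n/sigma^2 = 0 + 8/5
= 1.6

1.6


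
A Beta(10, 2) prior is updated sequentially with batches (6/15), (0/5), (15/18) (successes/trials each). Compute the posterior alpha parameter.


Sequential conjugate updating is equivalent to a single batch update.
Total successes across all batches = 21
alpha_posterior = alpha_prior + total_successes = 10 + 21
= 31

31


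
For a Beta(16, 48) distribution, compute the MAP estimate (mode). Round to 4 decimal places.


MAP = mode = (a-1)/(a+b-2)
= (16-1)/(16+48-2)
= 15/62 = 0.2419

0.2419


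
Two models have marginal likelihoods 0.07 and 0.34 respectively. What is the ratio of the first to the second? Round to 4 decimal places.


Evidence ratio = 0.07 / 0.34
= 0.2059

0.2059


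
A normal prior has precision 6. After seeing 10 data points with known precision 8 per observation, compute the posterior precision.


In the conjugate normal model, precisions add:
tau_posterior = tau_prior + n * tau_data
= 6 + 10*8 = 86

86


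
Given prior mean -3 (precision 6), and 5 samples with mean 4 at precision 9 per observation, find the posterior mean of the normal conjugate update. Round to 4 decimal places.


The posterior mean is a precision-weighted average of prior and data.
Post. prec. = 6 + 45 = 51
Post. mean = (-18 + 180)/51 = 162/51 = 3.1765

3.1765


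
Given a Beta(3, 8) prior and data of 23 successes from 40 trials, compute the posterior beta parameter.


Number of failures = 40 - 23 = 17
Posterior beta = 8 + 17 = 25

25


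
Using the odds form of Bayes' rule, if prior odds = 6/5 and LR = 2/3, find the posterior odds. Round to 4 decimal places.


Bayes' rule in odds form: posterior odds = prior odds * LR
= (6 * 2) / (5 * 3)
= 12/15 = 0.8

0.8


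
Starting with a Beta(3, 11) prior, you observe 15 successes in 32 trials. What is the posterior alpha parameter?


For a Beta-Binomial conjugate model:
Posterior alpha = prior alpha + number of successes
= 3 + 15 = 18

18


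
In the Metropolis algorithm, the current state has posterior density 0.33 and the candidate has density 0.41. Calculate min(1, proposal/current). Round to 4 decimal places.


Ratio = 0.41/0.33 = 1.2424
Acceptance probability = min(1, 1.2424)
= 1.0

1.0


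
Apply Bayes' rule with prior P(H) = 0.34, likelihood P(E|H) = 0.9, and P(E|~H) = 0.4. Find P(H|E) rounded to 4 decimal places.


Step 1: Compute marginal P(E) = P(E|H)P(H) + P(E|~H)P(~H)
= 0.9*0.34 + 0.4*0.66 = 0.57
Step 2: P(H|E) = P(E|H)P(H)/P(E) = 0.306/0.57
= 0.5368

0.5368


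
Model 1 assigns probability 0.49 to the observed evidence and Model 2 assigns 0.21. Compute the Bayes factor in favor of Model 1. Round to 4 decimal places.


BF = P(data|M1) / P(data|M2)
= 0.49 / 0.21 = 2.3333

2.3333


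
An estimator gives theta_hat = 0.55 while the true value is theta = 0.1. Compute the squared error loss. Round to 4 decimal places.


The squared error loss is (theta_hat - theta)^2
= (0.55 - 0.1)^2
= (0.45)^2 = 0.2025

0.2025


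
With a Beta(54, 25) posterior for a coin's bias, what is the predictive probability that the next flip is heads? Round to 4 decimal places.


The predictive probability equals the posterior mean.
P(next = heads) = alpha / (alpha + beta)
= 54 / 79 = 0.6835

0.6835


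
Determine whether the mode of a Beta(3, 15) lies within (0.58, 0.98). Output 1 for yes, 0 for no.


First find the mode: (a-1)/(a+b-2) = 0.125
Is 0.125 in (0.58, 0.98)? 0

0


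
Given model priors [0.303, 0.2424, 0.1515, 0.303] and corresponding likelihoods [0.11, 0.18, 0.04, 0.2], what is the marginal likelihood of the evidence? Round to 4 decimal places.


P(E) = sum_i P(M_i) P(E|M_i)
= 0.0333 + 0.0436 + 0.0061 + 0.0606
= 0.1436

0.1436


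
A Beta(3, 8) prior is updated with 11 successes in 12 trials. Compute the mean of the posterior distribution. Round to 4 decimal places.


After update: Beta(14, 9)
Mean = 14 / (14 + 9) = 14 / 23
= 0.6087

0.6087


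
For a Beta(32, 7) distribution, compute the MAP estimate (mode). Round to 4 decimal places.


MAP = mode = (a-1)/(a+b-2)
= (32-1)/(32+7-2)
= 31/37 = 0.8378

0.8378


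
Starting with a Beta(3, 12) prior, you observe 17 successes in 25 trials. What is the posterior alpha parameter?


For a Beta-Binomial conjugate model:
Posterior alpha = prior alpha + number of successes
= 3 + 17 = 20

20


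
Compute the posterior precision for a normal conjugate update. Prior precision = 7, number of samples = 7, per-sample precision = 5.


tau_post = tau_0 + n * tau
= 7 + 7 * 5 = 42

42


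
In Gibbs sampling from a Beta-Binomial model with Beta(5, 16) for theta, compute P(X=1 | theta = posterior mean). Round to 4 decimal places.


Posterior mean = alpha/(alpha+beta) = 5/21 = 0.2381
P(X=1|theta=mean) = theta = 0.2381

0.2381


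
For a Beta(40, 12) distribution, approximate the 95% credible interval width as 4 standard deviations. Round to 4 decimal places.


Variance of Beta(a,b) = ab / ((a+b)^2 * (a+b+1))
= 40*12 / ((52)^2 * 53)
= 0.0033
SD = sqrt(0.0033) = 0.0579
Width = 4 * SD = 0.2315

0.2315


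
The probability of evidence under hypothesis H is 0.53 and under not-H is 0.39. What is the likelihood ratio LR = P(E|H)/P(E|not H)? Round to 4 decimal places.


LR = 0.53 / 0.39
= 1.359

1.359


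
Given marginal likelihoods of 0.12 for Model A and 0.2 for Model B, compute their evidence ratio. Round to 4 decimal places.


Ratio = ML(A) / ML(B) = 0.12/0.2
= 0.6

0.6


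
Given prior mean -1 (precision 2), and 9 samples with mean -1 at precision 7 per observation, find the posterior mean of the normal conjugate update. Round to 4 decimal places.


The posterior mean is a precision-weighted average of prior and data.
Post. prec. = 2 + 63 = 65
Post. mean = (-2 + -63)/65 = -65/65 = -1.0

-1.0


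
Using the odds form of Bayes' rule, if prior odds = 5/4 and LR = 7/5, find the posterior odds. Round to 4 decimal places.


Bayes' rule in odds form: posterior odds = prior odds * LR
= (5 * 7) / (4 * 5)
= 35/20 = 1.75

1.75


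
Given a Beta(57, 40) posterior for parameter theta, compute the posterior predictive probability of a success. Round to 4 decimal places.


For a Beta-Bernoulli model, the predictive probability is the mean:
P(success) = 57/(57+40) = 57/97 = 0.5876

0.5876


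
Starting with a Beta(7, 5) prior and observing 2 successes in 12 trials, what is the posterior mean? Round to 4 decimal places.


Posterior parameters: alpha = 7 + 2 = 9
beta = 5 + 10 = 15
Posterior mean = alpha / (alpha + beta) = 9 / 24
= 0.375

0.375


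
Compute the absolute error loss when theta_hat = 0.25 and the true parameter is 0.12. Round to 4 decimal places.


L = |theta_hat - theta_true|
= |0.25 - 0.12| = 0.13

0.13


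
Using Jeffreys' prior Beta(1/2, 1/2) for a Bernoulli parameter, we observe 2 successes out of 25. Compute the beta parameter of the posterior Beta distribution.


Conjugate update: Beta(0.5 + k, 0.5 + n - k).
k = 2, n - k = 23
Posterior beta = 0.5 + (n - k) = 0.5 + 23 = 23.5

23.5


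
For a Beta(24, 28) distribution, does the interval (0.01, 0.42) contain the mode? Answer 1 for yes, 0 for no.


Mode of Beta(a,b) = (a-1)/(a+b-2)
= (24-1)/(24+28-2) = 0.46
Check: 0.01 <= 0.46 <= 0.42?
Result: 0

0


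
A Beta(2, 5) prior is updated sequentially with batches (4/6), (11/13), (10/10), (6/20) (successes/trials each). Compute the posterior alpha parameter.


Sequential conjugate updating is equivalent to a single batch update.
Total successes across all batches = 31
alpha_posterior = alpha_prior + total_successes = 2 + 31
= 33

33


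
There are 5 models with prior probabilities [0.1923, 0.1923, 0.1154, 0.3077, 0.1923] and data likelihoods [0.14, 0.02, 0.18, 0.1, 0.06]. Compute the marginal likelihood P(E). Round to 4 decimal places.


P(E) = sum over models of P(M_i) * P(E|M_i)
= 0.1923*0.14 + 0.1923*0.02 + 0.1154*0.18 + 0.3077*0.1 + 0.1923*0.06
= 0.0938

0.0938


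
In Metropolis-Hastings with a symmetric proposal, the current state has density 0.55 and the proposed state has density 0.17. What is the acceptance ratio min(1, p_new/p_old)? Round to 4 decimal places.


Ratio = p_new / p_old = 0.17 / 0.55 = 0.3091
Acceptance = min(1, 0.3091) = 0.3091

0.3091


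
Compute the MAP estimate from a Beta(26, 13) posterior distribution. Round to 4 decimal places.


MAP = mode of Beta distribution
= (alpha - 1)/(alpha + beta - 2)
= (26-1)/(26+13-2)
= 25/37 = 0.6757

0.6757


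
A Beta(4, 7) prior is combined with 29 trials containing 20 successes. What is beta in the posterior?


In conjugate updating:
beta_posterior = beta_prior + (n - k)
= 7 + (29 - 20)
= 7 + 9 = 16

16


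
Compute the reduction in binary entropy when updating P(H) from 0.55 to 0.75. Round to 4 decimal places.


H_before = -p*log2(p) - (1-p)*log2(1-p) for p=0.55: 0.9928
H_after for p=0.75: 0.8113
Reduction = 0.9928 - 0.8113 = 0.1815

0.1815


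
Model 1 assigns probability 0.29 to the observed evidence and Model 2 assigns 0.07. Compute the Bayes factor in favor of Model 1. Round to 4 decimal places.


BF = P(data|M1) / P(data|M2)
= 0.29 / 0.07 = 4.1429

4.1429


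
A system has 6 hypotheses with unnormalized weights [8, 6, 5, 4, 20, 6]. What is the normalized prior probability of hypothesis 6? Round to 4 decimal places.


The normalized prior is the weight divided by the total.
Total weight = 49
P(H6) = 6 / 49 = 0.1224

0.1224


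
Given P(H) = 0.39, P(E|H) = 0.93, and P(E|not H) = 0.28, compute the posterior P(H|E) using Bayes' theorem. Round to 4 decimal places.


By Bayes' theorem: P(H|E) = P(E|H)*P(H) / P(E)
P(E) = P(E|H)*P(H) + P(E|not H)*P(not H)
P(E) = 0.93*0.39 + 0.28*0.61 = 0.5335
P(H|E) = 0.93*0.39 / 0.5335 = 0.6799

0.6799


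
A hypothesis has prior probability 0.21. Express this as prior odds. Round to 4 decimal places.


Odds = P(H) / P(not H) = 0.21 / 0.79
= 0.2658

0.2658


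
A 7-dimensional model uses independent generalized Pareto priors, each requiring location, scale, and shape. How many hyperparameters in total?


Per parameter: 3 (location, scale, and shape).
Total = 7 * 3 = 21

21


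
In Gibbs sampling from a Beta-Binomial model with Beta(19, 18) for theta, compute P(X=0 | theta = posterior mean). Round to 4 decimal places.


Posterior mean = alpha/(alpha+beta) = 19/37 = 0.5135
P(X=0|theta=mean) = 1 - theta = 0.4865

0.4865


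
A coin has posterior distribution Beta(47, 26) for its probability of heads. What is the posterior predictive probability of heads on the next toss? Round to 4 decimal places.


Posterior predictive = E[theta] = alpha/(alpha+beta)
= 47/73
= 0.6438

0.6438


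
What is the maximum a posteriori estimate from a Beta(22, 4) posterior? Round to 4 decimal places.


The MAP estimate equals the mode of the distribution.
Mode of Beta(a,b) = (a-1)/(a+b-2)
= 21/24
= 0.875

0.875


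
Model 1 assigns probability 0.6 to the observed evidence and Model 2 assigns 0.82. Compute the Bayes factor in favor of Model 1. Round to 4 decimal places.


BF = P(data|M1) / P(data|M2)
= 0.6 / 0.82 = 0.7317

0.7317


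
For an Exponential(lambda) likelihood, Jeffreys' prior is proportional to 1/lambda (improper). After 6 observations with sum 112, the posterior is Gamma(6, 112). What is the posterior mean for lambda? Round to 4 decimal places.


Posterior = Gamma(n, sum_x) = Gamma(6, 112)
Posterior mean = shape/rate = 6/112
= 0.0536

0.0536


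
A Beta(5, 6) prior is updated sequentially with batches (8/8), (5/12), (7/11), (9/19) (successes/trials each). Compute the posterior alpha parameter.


Sequential conjugate updating is equivalent to a single batch update.
Total successes across all batches = 29
alpha_posterior = alpha_prior + total_successes = 5 + 29
= 34

34


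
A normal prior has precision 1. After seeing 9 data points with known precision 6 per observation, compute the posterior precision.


In the conjugate normal model, precisions add:
tau_posterior = tau_prior + n * tau_data
= 1 + 9*6 = 55

55


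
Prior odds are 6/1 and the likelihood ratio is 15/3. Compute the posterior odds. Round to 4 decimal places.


Posterior odds = prior odds * likelihood ratio
= (6/1) * (15/3)
= 90 / 3
= 30.0

30.0


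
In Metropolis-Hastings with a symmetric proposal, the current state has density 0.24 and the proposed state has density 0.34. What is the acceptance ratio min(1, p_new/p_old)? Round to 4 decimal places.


Ratio = p_new / p_old = 0.34 / 0.24 = 1.4167
Acceptance = min(1, 1.4167) = 1.0

1.0


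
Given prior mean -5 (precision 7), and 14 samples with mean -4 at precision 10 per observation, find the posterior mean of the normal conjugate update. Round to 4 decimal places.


The posterior mean is a precision-weighted average of prior and data.
Post. prec. = 7 + 140 = 147
Post. mean = (-35 + -560)/147 = -595/147 = -4.0476

-4.0476


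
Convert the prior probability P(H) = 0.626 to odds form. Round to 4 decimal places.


P(not H) = 1 - 0.626 = 0.374
Odds = 0.626 / 0.374 = 1.6738

1.6738


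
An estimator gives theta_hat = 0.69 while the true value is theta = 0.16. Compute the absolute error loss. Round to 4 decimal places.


The absolute error loss is |theta_hat - theta|
= |0.69 - 0.16|
= 0.53

0.53


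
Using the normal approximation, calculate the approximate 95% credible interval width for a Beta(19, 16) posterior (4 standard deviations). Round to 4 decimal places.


Var(Beta) = 19*16/(35^2 * 36) = 0.0069
SD = 0.083
Width ~ 4*SD = 0.3321

0.3321


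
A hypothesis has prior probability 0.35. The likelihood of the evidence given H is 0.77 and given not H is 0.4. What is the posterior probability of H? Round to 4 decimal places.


Using Bayes' theorem:
P(E) = 0.35 * 0.77 + 0.65 * 0.4
P(E) = 0.5295
P(H|E) = (0.35 * 0.77) / 0.5295 = 0.509

0.509


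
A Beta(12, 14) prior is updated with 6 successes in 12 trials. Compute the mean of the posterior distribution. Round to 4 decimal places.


After update: Beta(18, 20)
Mean = 18 / (18 + 20) = 18 / 38
= 0.4737

0.4737


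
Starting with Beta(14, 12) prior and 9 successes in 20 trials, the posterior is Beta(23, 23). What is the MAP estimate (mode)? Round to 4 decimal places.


The mode of Beta(a, b) when a > 1 and b > 1 is (a-1)/(a+b-2)
= (23 - 1) / (23 + 23 - 2)
= 22 / 44
= 0.5

0.5


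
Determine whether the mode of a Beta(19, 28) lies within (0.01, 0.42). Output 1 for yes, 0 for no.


First find the mode: (a-1)/(a+b-2) = 0.4
Is 0.4 in (0.01, 0.42)? 1

1


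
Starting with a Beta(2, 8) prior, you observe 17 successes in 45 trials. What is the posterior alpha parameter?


For a Beta-Binomial conjugate model:
Posterior alpha = prior alpha + number of successes
= 2 + 17 = 19

19


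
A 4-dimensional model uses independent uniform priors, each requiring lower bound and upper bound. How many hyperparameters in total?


Per parameter: 2 (lower bound and upper bound).
Total = 4 * 2 = 8

8


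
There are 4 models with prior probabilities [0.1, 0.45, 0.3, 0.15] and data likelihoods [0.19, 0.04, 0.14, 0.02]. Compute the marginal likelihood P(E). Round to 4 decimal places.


P(E) = sum over models of P(M_i) * P(E|M_i)
= 0.1*0.19 + 0.45*0.04 + 0.3*0.14 + 0.15*0.02
= 0.082

0.082


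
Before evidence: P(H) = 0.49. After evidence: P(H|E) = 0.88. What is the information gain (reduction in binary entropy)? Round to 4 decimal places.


Prior entropy = 0.9997
Posterior entropy = 0.5294
Information gain = 0.9997 - 0.5294 = 0.4704

0.4704


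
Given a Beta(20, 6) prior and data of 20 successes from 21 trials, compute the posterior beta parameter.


Number of failures = 21 - 20 = 1
Posterior beta = 6 + 1 = 7

7


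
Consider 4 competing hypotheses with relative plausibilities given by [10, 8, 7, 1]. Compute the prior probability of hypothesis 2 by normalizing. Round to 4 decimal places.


Sum of weights = 10 + 8 + 7 + 1 = 26
Normalized prior for H2 = 8 / 26
= 0.3077

0.3077


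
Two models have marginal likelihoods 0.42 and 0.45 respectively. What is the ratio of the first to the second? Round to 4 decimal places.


Evidence ratio = 0.42 / 0.45
= 0.9333

0.9333


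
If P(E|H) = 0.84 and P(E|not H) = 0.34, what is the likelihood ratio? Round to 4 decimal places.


Likelihood ratio = P(E|H) / P(E|not H)
= 0.84 / 0.34
= 2.4706

2.4706


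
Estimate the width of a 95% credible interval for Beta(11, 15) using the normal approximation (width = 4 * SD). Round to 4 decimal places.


For Beta(a,b): Var = ab/((a+b)^2(a+b+1))
Var = 0.009, SD = 0.0951
Approximate 95% CI width = 4 * 0.0951 = 0.3803

0.3803


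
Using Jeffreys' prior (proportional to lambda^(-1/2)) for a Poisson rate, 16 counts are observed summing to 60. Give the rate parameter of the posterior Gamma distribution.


Conjugate update: Gamma(prior_shape + S, prior_rate + n).
Prior shape = 0.5, prior rate = 0.
Posterior rate = 0 + n = 16

16.0


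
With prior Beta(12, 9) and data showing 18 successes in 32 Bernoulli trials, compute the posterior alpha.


Conjugate update: alpha_posterior = alpha_prior + k
= 12 + 18 = 30

30


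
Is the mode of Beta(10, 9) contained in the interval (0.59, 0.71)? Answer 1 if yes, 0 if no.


Mode = (a-1)/(a+b-2) = 9/17 = 0.5294
Interval: (0.59, 0.71)
Contains mode? 0

0


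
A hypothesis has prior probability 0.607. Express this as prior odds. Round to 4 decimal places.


Odds = P(H) / P(not H) = 0.607 / 0.393
= 1.5445

1.5445


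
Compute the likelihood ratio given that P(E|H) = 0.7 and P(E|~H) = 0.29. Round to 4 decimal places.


LR = P(E|H) / P(E|~H)
= 0.7 / 0.29 = 2.4138

2.4138


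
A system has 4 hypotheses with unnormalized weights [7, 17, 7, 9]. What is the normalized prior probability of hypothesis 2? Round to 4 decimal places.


The normalized prior is the weight divided by the total.
Total weight = 40
P(H2) = 17 / 40 = 0.425

0.425


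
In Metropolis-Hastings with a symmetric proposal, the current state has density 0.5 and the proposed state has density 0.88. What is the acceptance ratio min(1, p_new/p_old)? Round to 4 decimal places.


Ratio = p_new / p_old = 0.88 / 0.5 = 1.76
Acceptance = min(1, 1.76) = 1.0

1.0


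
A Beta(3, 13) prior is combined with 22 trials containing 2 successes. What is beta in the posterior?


In conjugate updating:
beta_posterior = beta_prior + (n - k)
= 13 + (22 - 2)
= 13 + 20 = 33

33


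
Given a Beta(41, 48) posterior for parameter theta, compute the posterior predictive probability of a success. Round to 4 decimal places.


For a Beta-Bernoulli model, the predictive probability is the mean:
P(success) = 41/(41+48) = 41/89 = 0.4607

0.4607


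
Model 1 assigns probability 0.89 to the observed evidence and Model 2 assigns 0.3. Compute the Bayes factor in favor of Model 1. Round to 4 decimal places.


BF = P(data|M1) / P(data|M2)
= 0.89 / 0.3 = 2.9667

2.9667


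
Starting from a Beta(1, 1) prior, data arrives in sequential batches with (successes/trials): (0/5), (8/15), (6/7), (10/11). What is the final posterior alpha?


In sequential Bayesian updating, we sum all successes.
Total successes = 24
Final alpha = 1 + 24 = 25

25


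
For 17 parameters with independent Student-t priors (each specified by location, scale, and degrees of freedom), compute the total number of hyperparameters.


A Student-t prior has 3 hyperparameters per parameter.
Total = 17 * 3 = 51

51


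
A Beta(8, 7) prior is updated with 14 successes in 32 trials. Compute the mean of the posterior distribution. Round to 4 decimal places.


After update: Beta(22, 25)
Mean = 22 / (22 + 25) = 22 / 47
= 0.4681

0.4681


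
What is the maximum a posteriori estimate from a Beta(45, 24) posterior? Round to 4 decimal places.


The MAP estimate equals the mode of the distribution.
Mode of Beta(a,b) = (a-1)/(a+b-2)
= 44/67
= 0.6567

0.6567


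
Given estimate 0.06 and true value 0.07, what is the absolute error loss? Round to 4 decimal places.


Absolute error = |estimate - true|
= |-0.01| = 0.01

0.01


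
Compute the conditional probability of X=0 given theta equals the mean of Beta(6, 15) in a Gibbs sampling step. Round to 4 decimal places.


Mean of Beta(6, 15) = 0.2857
P(X=0 | theta=0.2857) = 0.7143

0.7143


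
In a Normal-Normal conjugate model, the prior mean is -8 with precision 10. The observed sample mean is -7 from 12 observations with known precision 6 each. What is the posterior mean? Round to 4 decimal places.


Posterior precision = tau0 + n*tau = 10 + 12*6 = 82
Posterior mean = (tau0*mu0 + n*tau*xbar) / posterior_precision
= (10*-8 + 12*6*-7) / 82
= -584 / 82 = -7.122

-7.122


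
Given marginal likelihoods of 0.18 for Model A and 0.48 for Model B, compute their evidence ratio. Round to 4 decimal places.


Ratio = ML(A) / ML(B) = 0.18/0.48
= 0.375

0.375


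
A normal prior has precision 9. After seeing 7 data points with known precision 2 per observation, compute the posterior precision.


In the conjugate normal model, precisions add:
tau_posterior = tau_prior + n * tau_data
= 9 + 7*2 = 23

23


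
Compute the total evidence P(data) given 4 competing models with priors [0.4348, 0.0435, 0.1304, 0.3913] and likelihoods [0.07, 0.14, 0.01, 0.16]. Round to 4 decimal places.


Marginal likelihood = sum P(model_i) * P(data|model_i)
Model 1: 0.4348 * 0.07 = 0.0304
Model 2: 0.0435 * 0.14 = 0.0061
Model 3: 0.1304 * 0.01 = 0.0013
Model 4: 0.3913 * 0.16 = 0.0626
Total = 0.1004

0.1004


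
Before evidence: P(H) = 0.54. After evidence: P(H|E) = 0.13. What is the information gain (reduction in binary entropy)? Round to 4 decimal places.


Prior entropy = 0.9954
Posterior entropy = 0.5574
Information gain = 0.9954 - 0.5574 = 0.4379

0.4379


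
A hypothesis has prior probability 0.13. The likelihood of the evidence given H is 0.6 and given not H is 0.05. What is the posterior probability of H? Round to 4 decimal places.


Using Bayes' theorem:
P(E) = 0.13 * 0.6 + 0.87 * 0.05
P(E) = 0.1215
P(H|E) = (0.13 * 0.6) / 0.1215 = 0.642

0.642


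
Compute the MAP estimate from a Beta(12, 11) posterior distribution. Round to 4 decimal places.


MAP = mode of Beta distribution
= (alpha - 1)/(alpha + beta - 2)
= (12-1)/(12+11-2)
= 11/21 = 0.5238

0.5238


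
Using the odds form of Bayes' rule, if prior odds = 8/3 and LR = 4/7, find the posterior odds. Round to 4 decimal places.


Bayes' rule in odds form: posterior odds = prior odds * LR
= (8 * 4) / (3 * 7)
= 32/21 = 1.5238

1.5238


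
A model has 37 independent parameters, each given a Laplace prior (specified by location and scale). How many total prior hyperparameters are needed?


Each Laplace prior needs 2 hyperparameters (location and scale).
Total = 2 * 37 = 74

74


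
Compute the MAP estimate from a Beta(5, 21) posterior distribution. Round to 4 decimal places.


MAP = mode of Beta distribution
= (alpha - 1)/(alpha + beta - 2)
= (5-1)/(5+21-2)
= 4/24 = 0.1667

0.1667


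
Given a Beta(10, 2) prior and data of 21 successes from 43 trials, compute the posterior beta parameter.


Number of failures = 43 - 21 = 22
Posterior beta = 2 + 22 = 24

24


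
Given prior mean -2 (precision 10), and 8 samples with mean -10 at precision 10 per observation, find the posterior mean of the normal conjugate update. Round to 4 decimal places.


The posterior mean is a precision-weighted average of prior and data.
Post. prec. = 10 + 80 = 90
Post. mean = (-20 + -800)/90 = -820/90 = -9.1111

-9.1111


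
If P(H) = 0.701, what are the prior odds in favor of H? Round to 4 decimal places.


Prior odds = P(H) / (1 - P(H))
= 0.701 / 0.299
= 2.3445

2.3445


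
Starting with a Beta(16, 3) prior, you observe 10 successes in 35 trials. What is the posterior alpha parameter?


For a Beta-Binomial conjugate model:
Posterior alpha = prior alpha + number of successes
= 16 + 10 = 26

26


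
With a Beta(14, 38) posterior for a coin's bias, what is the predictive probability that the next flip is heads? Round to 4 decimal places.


The predictive probability equals the posterior mean.
P(next = heads) = alpha / (alpha + beta)
= 14 / 52 = 0.2692

0.2692


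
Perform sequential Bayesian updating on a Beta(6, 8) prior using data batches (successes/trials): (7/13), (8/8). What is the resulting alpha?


Accumulate successes: 15
Posterior alpha = prior alpha + sum of successes
= 6 + 15 = 21

21


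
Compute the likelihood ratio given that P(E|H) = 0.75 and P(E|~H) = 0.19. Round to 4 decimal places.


LR = P(E|H) / P(E|~H)
= 0.75 / 0.19 = 3.9474

3.9474


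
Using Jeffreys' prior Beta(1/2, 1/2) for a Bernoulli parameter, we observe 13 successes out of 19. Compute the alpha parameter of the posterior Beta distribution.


Conjugate update: Beta(0.5 + k, 0.5 + n - k).
k = 13, n - k = 6
Posterior alpha = 0.5 + k = 0.5 + 13 = 13.5

13.5


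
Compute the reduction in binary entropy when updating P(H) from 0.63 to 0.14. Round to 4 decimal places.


H_before = -p*log2(p) - (1-p)*log2(1-p) for p=0.63: 0.9507
H_after for p=0.14: 0.5842
Reduction = 0.9507 - 0.5842 = 0.3664

0.3664


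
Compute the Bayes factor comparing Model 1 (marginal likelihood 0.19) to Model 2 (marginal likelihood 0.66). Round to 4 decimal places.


BF12 = marginal likelihood of M1 / marginal likelihood of M2
= 0.19/0.66
= 0.2879

0.2879


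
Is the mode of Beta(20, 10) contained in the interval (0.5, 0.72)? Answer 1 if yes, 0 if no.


Mode = (a-1)/(a+b-2) = 19/28 = 0.6786
Interval: (0.5, 0.72)
Contains mode? 1

1


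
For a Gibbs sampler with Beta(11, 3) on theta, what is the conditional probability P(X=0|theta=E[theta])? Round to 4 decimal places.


E[theta] = 11/(11+3) = 0.7857
P(X=0|theta) = 1 - theta = 0.2143

0.2143
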